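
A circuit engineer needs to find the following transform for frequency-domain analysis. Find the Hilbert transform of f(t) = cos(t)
The Hilbert transform shifts each frequency component by -pi/2.
H{cos(wt)} = sin(wt)
With w = 1: H{cos(t)} = sin(t)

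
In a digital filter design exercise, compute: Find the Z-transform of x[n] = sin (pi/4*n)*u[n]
Z{sin(w0 * n) * u[n]}=z * sin(w0)/(z^2 - 2z * cos(w0) + 1)
With w0=pi/4: X(z)=z * sin(pi/4)/(z^2 - 2z * cos(pi/4) + 1)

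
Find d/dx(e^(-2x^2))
Chain rule: d/dx[e^u]=e^u · u' where u=-2x^2
u'=-4x

Answer: -4x·e^(-2x^2)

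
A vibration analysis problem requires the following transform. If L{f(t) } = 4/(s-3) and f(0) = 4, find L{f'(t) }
L{f'(t)}=s·F(s) - f(0)=4s/(s-3) - 4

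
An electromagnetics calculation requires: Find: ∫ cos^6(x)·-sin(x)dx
Let u = cos(x), du = -sin(x) dx
∫ u^6 du = u^7/7 + C

Answer: cos^7(x)/7 + C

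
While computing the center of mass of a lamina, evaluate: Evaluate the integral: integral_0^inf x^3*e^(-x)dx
This is a Gamma integral. Substitute u=1x:
integral_0^inf x^3*e^(-x) dx=(1/1^4) integral_0^inf u^3*e^(-u) du
=Gamma(4)/1^4=3!/1^4=6/1

Answer: 6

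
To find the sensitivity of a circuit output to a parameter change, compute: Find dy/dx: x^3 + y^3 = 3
Differentiate: 3x^2 + 3y^2·(dy/dx)=0
dy/dx=-3x^2/(3y^2)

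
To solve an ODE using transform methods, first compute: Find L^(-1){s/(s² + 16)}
L^(-1){s/(s² + w²)}=cos(wt)
Here w=4

Answer: cos(4t)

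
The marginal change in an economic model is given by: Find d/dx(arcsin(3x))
d/dx[arcsin(u)]=u'/√(1-u²), u=3x, u'=3

Answer: 3/√(1 - 9x²)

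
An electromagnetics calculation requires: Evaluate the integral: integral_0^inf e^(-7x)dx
integral_0^inf e^(-7x) dx=[-1/7*e^(-7x)]_0^inf
=0 - (-1/7)=1/7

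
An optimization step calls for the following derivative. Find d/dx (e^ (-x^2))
Chain rule: d/dx[e^u]=e^u · u' where u=-x^2
u'=-2x

Answer: -2x·e^(-x^2)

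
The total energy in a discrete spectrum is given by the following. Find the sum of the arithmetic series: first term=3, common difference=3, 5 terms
Last term: a_n = 3+(5-1)·3 = 15
Sum = n(a_1+a_n)/2 = 5(3+15)/2 = 45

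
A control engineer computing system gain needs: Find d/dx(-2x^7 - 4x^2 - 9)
Power rule: d/dx(ax^n) = n·a·x^(n-1)
Term by term: -14·x^6 - 8·x

Answer: -14x^6 - 8x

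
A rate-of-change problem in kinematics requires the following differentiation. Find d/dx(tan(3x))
Chain rule: d/dx[tan(u)] = sec²(u)·u' where u = 3x
u' = 3

Answer: 3·sec²(3x)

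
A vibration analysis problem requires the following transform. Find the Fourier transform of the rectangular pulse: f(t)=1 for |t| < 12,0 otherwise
F(omega)=integral from -12 to 12 of e^(-j*omega*t) dt
=2*sin(12*omega)/omega=24*sinc(12*omega/pi)

Answer: 2*sin(12*omega)/omega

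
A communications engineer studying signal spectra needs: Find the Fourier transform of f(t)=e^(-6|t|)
Using the standard pair: F{e^(-a|t|)}=2a/(a^2+omega^2)
With a=6: F(omega)=12/(36+omega^2)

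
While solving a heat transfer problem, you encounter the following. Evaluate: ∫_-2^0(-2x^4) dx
Step 1: Find antiderivative F(x) = (-2/5)x^5
Step 2: F(0) - F(-2) = 0 - (64/5) = -64/5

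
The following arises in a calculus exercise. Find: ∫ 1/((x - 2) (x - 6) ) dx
Partial fractions: 1/((x-2)(x-6)) = A/(x-2)+B/(x-6)
A = -1/4, B = 1/4
∫ [-1/4· 1/(x-2)+1/4· 1/(x-6)] dx
= (1/4)[ln|x-6| - ln|x-2|]+C

Answer: (1/4)·ln|(x-6)/(x-2)|+C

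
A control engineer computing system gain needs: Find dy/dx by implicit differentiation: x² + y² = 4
Differentiate both sides: 2x + 2y·(dy/dx) = 0
Solve: dy/dx = -2x/(2y) = -x/y

Answer: dy/dx = -x/y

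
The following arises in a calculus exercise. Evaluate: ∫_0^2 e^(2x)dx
Antiderivative: (1/2)e^(2x)
Evaluate: (1/2)(e^4-1)

Answer: (e^4-1)/2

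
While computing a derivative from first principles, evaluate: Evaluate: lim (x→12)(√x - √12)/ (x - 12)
Multiply by conjugate (√x + √12)/(√x + √12):
= (x - 12)/((x - 12)(√x + √12)) = 1/(√x + √12)
As x → 12: 1/(2√12)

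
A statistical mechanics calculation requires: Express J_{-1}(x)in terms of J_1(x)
For integer n: J_{-n}(x)=(-1)^n J_n(x)
With n=1: J_{-1}(x)=(-1)^1 J_1(x)=-J_1(x)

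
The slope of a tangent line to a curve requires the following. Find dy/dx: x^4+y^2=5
Differentiate: 4x^3 + 2y·(dy/dx)=0
dy/dx=-4x^3/(2y)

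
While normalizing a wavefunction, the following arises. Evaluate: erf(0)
erf(0) = 0 (error function is odd and erf(0) = 0 by definition)

Answer: 0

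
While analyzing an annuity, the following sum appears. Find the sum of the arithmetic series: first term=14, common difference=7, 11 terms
Last term: a_n=14 + (11 - 1)·7=84
Sum=n(a_1 + a_n)/2=11(14 + 84)/2=539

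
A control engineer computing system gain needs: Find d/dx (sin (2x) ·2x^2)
Product rule: (fg)' = f'g+fg'
f = sin(2x), f' = 2·cos(2x)
g = 2x^2, g' = 4x

Answer: 4·cos(2x)·x^2+4·sin(2x)·x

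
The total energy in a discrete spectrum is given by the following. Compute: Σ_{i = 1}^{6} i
Using formula: Σ i^1=n(n+1)/2=6·7/2=21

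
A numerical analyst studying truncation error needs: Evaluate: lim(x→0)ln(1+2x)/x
L'Hôpital (0/0): lim 2/(1 + 2x) / 1 = 2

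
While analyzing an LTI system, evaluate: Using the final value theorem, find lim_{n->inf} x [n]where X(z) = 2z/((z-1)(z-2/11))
Final value theorem: lim x[n]=lim_{z->1} (z-1) * X(z)
(z-1) * X(z)=2z/(z-2/11)
As z->1: 2/(1 - 2/11)=2/(9/11)=22/9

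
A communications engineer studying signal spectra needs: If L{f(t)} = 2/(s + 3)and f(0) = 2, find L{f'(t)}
L{f'(t)}=s·F(s) - f(0)=2s/(s + 3) - 2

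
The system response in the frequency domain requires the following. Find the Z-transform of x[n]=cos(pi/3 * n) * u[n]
Z{cos(w0 * n) * u[n]}=z(z - cos(w0))/(z^2 - 2z * cos(w0) + 1)
With w0=pi/3: X(z)=z(z - cos(pi/3))/(z^2 - 2z * cos(pi/3) + 1)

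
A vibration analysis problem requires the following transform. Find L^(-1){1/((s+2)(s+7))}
Partial fractions: 1/((s + 2)(s + 7)) = A/(s + 2) + B/(s + 7)
Cover-up: A = 1/(s + 7)|_{s = -2} = 1/5; B = 1/(s + 2)|_{s = -7} = -1/5
L^(-1) = (1/5)e^(-2t) - (1/5)e^(-7t)

Answer: (1/5)(e^(-2t) - e^(-7t))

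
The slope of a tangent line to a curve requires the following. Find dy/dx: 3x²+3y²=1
Differentiate: 6x+6y·(dy/dx) = 0
dy/dx = -6x/(6y) = -1·(x/y)

Answer: dy/dx = -1·(x/y)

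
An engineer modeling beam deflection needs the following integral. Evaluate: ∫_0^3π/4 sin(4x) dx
Antiderivative: -cos(4x)/4
Evaluate at bounds: [-cos(4·3π/4)/4] - [-cos(4·0)/4]
= (-(-1) + (1))/4 = 1/2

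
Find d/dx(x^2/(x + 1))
Quotient rule: (f/g)'=(f'g - fg')/g²
f=x^2, f'=2x
g=x+1, g'=1

Answer: (2x·(x+1) - x^2)/(x+1)²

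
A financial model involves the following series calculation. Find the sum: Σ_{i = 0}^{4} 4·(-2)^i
Geometric series: S=a(1 - r^n)/(1 - r)
a=4, r=-2, n=5
S=4(1 + 32)/3=44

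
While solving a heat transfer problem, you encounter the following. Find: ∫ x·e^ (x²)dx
Let u=x², du=2x dx
∫ (1/2)e^u du=e^u/2 + C

Answer: e^(x²)/2 + C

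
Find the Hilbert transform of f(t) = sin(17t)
The Hilbert transform shifts each frequency component by -pi/2.
H{sin(wt)}=-cos(wt)
With w=17: H{sin(17t)}=-cos(17t)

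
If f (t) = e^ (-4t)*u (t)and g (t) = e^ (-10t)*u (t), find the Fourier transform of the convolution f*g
By the convolution theorem: F{f * g} = F(omega) * G(omega)
F(omega) = 1/(4+j * omega), G(omega) = 1/(10+j * omega)
F{f * g} = 1/((4+j * omega)(10+j * omega))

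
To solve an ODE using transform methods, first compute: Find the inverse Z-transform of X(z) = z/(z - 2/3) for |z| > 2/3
Standard pair: z/(z-a) <-> a^n*u[n] for causal signals
With a=2/3: x[n]=(2/3)^n*u[n]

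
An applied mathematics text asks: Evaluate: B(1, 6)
B(x,y) = Γ(x)Γ(y)/Γ(x+y) = (x-1)!(y-1)!/(x+y-1)!
B(1,6) = 0!·5!/6! = 1/6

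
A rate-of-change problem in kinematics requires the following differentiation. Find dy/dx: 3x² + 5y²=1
Differentiate: 6x+10y·(dy/dx) = 0
dy/dx = -6x/(10y) = -(3/5)·(x/y)

Answer: dy/dx = -(3/5)·(x/y)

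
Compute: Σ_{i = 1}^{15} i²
Using formula: Σ i^2=n(n+1)(2n+1)/6=15·16·31/6=1240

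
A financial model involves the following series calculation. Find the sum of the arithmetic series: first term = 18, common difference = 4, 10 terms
Last term: a_n = 18+(10-1)·4 = 54
Sum = n(a_1+a_n)/2 = 10(18+54)/2 = 360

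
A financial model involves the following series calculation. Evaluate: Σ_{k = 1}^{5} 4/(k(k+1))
Partial fractions: 4/(k(k + 1))=4/k - 4/(k + 1)
Telescoping sum: 4(1 - 1/6)=4·5/6

Answer: 10/3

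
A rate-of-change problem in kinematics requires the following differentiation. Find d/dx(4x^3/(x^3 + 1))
Quotient rule: (f/g)' = (f'g - fg')/g²
f = 4x^3, f' = 12x^2
g = x^3 + 1, g' = 3x^2

Answer: (12x^2·(x^3 + 1) - 12x^5)/(x^3 + 1)²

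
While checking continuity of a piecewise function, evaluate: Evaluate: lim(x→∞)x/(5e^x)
Apply L'Hôpital 1 times (∞/∞ each time):
Eventually get 1!/(5e^x) → 0

Answer: 0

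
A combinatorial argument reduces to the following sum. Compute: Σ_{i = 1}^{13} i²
Using formula: Σ i^2=n(n + 1)(2n + 1)/6=13·14·27/6=819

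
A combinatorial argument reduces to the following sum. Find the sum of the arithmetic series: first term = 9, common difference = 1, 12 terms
Last term: a_n = 9 + (12 - 1)·1 = 20
Sum = n(a_1 + a_n)/2 = 12(9 + 20)/2 = 174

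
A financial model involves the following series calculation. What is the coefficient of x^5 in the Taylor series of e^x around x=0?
Taylor series of e^x=Σ x^n/n!
Coefficient of x^5=1/5!=1/120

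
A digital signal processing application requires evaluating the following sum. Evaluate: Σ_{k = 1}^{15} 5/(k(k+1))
Partial fractions: 5/(k(k+1)) = 5/k - 5/(k+1)
Telescoping sum: 5(1-1/16) = 5·15/16

Answer: 75/16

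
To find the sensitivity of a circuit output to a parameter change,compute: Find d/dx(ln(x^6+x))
Chain rule: d/dx[ln(u)] = u'/u where u = x^6+x
u' = 6x^5+1

Answer: (6x^5+1)/(x^6+x)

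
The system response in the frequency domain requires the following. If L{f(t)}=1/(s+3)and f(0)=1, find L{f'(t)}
L{f'(t)}=s·F(s) - f(0)=s/(s+3)-1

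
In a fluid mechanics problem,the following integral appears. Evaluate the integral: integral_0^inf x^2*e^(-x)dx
This is a Gamma integral. Substitute u=1x:
integral_0^inf x^2*e^(-x) dx=(1/1^3) integral_0^inf u^2*e^(-u) du
=Gamma(3)/1^3=2!/1^3=2/1

Answer: 2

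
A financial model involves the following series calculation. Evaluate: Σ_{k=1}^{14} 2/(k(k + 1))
Partial fractions: 2/(k(k + 1))=2/k - 2/(k + 1)
Telescoping sum: 2(1 - 1/15)=2·14/15

Answer: 28/15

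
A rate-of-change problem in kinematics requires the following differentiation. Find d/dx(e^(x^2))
Chain rule: d/dx[e^u]=e^u · u' where u=x^2
u'=2x

Answer: 2x·e^(x^2)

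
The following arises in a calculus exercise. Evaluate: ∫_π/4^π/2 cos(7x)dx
Antiderivative: sin(7x)/7
Evaluate at bounds: [sin(7·π/2)/7] - [sin(7·π/4)/7]
=((-1) - (-√2/2))/7=-1/7 + √2/14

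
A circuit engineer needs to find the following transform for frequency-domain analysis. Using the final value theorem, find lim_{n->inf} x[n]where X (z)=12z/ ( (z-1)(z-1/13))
Final value theorem: lim x[n] = lim_{z->1} (z-1)*X(z)
(z-1)*X(z) = 12z/(z-1/13)
As z->1: 12/(1-1/13) = 12/(12/13) = 13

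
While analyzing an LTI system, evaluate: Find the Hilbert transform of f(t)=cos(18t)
The Hilbert transform shifts each frequency component by -pi/2.
H{cos(wt)} = sin(wt)
With w = 18: H{cos(18t)} = sin(18t)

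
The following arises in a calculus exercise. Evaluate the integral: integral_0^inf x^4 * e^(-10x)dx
This is a Gamma integral. Substitute u = 10x (du = 10 dx):
integral_0^inf x^4*e^(-10x) dx = (1/10^5) integral_0^inf u^4*e^(-u) du
= Gamma(5)/10^5 = 4!/10^5 = 24/100000

Answer: 3/12500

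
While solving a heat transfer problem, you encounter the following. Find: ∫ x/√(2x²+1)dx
Let u=2x²+1, du=4x dx
∫ (1/4)·u^(-1/2) du=√u/2+C

Answer: √(2x²+1)/2+C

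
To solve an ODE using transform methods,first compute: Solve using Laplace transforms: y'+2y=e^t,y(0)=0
Take L: sY - 0 + 2Y = 1/(s-1)
Y(s + 2) = 1/(s-1) + 0
Y = 1/((s-1)(s + 2)) + 0/(s + 2)
Partial fractions: 1/((s-1)(s + 2)) = (1/3)/(s-1) - (1/3)/(s + 2)
So Y = (1/3)/(s-1) - (1/3)/(s + 2)
Inverse Laplace transform (L^(-1){1/(s-1)} = e^t, L^(-1){1/(s + 2)} = e^(-2t)):

Answer: y(t) = (1/3)·e^t - (1/3)·e^(-2t)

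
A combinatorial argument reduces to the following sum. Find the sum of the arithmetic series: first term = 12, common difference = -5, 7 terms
Last term: a_n = 12 + (7 - 1)·-5 = -18
Sum = n(a_1 + a_n)/2 = 7(12 + (-18))/2 = -21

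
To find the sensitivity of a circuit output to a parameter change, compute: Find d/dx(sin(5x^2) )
Chain rule: d/dx[sin(u)] = cos(u)·u' where u = 5x^2
u' = 10x

Answer: 10x·cos(5x^2)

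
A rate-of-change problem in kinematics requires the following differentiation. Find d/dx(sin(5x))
Chain rule: d/dx[sin(u)] = cos(u)·u' where u = 5x
u' = 5

Answer: 5·cos(5x)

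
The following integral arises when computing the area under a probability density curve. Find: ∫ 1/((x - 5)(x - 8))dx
Partial fractions: 1/((x-5)(x-8))=A/(x-5)+B/(x-8)
A=-1/3, B=1/3
∫ [-1/3· 1/(x-5)+1/3· 1/(x-8)] dx
=(1/3)[ln|x-8| - ln|x-5|]+C

Answer: (1/3)·ln|(x-8)/(x-5)|+C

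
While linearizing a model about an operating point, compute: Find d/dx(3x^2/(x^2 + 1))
Quotient rule: (f/g)'=(f'g - fg')/g²
f=3x^2, f'=6x
g=x^2+1, g'=2x

Answer: (6x·(x^2+1)-6x^3)/(x^2+1)²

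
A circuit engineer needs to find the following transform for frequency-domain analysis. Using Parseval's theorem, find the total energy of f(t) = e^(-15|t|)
Parseval's theorem: E = integral |f(t)|^2 dt = (1/2pi) integral |F(omega)|^2 domega
E = integral_{-inf}^{inf} e^(-30|t|) dt = 2 * integral_0^inf e^(-30t) dt = 2/(2 * 15) = 1/15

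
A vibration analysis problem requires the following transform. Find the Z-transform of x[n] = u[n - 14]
Using the time-shift property: Z{u[n-14]} = z^(-14)*z/(z-1)
= z^(-13)/(z-1)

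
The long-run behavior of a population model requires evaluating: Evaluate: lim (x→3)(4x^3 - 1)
Polynomial is continuous, so substitute x=3:
4·3^3-1=107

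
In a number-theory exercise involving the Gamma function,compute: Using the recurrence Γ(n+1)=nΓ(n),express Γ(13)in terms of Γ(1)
Γ(13)=12Γ(12)=12·11Γ(11)=...=12!·Γ(1)=479001600·Γ(1)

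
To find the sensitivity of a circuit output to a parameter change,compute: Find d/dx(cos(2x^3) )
Chain rule: d/dx[cos(u)] = -sin(u)·u' where u = 2x^3
u' = 6x^2

Answer: -6x^2·sin(2x^3)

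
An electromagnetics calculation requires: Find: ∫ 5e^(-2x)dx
Since d/dx[e^(-2x)] = -2e^(-2x), we get -5/2 e^(-2x)+C

Answer: (-5/2)e^(-2x)+C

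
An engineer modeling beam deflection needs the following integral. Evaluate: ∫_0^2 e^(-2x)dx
Antiderivative: (1/(-2))e^(-2x)
Evaluate: (1/(-2))(e^-4 - 1)

Answer: (e^-4 - 1)/(-2)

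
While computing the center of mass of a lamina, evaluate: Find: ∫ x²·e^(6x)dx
Integration by parts twice:
First: u = x², dv = e^(6x) dx => x²e^(6x)/6 - (2/6)∫ xe^(6x) dx
Second (∫ xe^(6x) dx): xe^(6x)/6 - e^(6x)/36
Combining: e^(6x)(x²/6 - 2x/36 + 2/216) + C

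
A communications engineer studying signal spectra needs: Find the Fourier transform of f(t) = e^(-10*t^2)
The Fourier transform of a Gaussian e^(-a*t^2) is sqrt(pi/a)*e^(-omega^2/(4a)).
With a=10: F(omega)=sqrt(pi/10)*e^(-omega^2/40)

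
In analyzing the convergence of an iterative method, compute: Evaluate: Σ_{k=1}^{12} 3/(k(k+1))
Partial fractions: 3/(k(k+1))=3/k - 3/(k+1)
Telescoping sum: 3(1-1/13)=3·12/13

Answer: 36/13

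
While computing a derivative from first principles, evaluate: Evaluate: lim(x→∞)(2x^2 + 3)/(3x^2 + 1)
Divide numerator and denominator by x^2:
lim (2 + 3/x^2)/(3 + 1/x^2)=2/3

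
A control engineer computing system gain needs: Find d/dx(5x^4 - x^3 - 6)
Power rule: d/dx(ax^n) = n·a·x^(n-1)
Term by term: 20·x^3 - 3·x^2

Answer: 20x^3 - 3x^2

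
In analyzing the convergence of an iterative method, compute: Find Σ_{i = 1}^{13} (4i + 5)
= 4·Σ i+5·13 = 4·91+65 = 429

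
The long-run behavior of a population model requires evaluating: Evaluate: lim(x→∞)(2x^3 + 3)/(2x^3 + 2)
Divide numerator and denominator by x^3:
lim (2+3/x^3)/(2+2/x^3)=1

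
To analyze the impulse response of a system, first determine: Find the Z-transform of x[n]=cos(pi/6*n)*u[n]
Z{cos(w0*n)*u[n]} = z(z - cos(w0))/(z^2 - 2z*cos(w0) + 1)
With w0 = pi/6: X(z) = z(z - cos(pi/6))/(z^2 - 2z*cos(pi/6) + 1)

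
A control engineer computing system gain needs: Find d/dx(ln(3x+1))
Chain rule: d/dx[ln(u)]=u'/u where u=3x + 1
u'=3

Answer: (3)/(3x + 1)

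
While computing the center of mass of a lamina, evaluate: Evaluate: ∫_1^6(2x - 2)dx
Step 1: Find antiderivative F(x) = x^2 - 2x
Step 2: F(6) - F(1) = 24 - (-1) = 25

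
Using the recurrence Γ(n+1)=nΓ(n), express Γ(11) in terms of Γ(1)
Γ(11)=10Γ(10)=10·9Γ(9)=...=10!·Γ(1)=3628800·Γ(1)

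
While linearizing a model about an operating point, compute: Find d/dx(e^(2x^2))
Chain rule: d/dx[e^u] = e^u · u' where u = 2x^2
u' = 4x

Answer: 4x·e^(2x^2)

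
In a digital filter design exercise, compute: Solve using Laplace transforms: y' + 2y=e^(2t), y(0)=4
Take L: sY - 4 + 2Y = 1/(s-2)
Y(s + 2) = 1/(s-2) + 4
Y = 1/((s-2)(s + 2)) + 4/(s + 2)
Partial fractions: 1/((s-2)(s + 2)) = (1/4)/(s-2) - (1/4)/(s + 2)
So Y = (1/4)/(s-2) + (15/4)/(s + 2)
Inverse Laplace transform (L^(-1){1/(s-2)} = e^(2t), L^(-1){1/(s + 2)} = e^(-2t)):

Answer: y(t) = (1/4)·e^(2t) + (15/4)·e^(-2t)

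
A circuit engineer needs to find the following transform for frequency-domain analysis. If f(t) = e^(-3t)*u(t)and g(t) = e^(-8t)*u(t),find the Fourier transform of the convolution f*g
By the convolution theorem: F{f*g}=F(omega)*G(omega)
F(omega)=1/(3 + j*omega), G(omega)=1/(8 + j*omega)
F{f*g}=1/((3 + j*omega)(8 + j*omega))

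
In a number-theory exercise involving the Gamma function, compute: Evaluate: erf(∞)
erf(∞) = 1 (the error function converges to 1)

Answer: 1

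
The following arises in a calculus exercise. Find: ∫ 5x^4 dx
Using power rule: ∫ 5x^4 dx = 5/5 x^5 + C = x^5 + C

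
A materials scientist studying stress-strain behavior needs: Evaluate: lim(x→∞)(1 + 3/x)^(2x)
Rewrite as [(1+3/x)^x]^2.
lim(1+3/x)^x=e^3, so limit=(e^3)^2=e^6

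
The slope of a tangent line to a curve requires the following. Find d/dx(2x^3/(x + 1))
Quotient rule: (f/g)'=(f'g - fg')/g²
f=2x^3, f'=6x^2
g=x+1, g'=1

Answer: (6x^2·(x+1)-2x^3)/(x+1)²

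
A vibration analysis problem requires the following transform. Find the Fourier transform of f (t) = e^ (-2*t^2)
The Fourier transform of a Gaussian e^(-a * t^2) is sqrt(pi/a) * e^(-omega^2/(4a)).
With a = 2: F(omega) = sqrt(pi/2) * e^(-omega^2/8)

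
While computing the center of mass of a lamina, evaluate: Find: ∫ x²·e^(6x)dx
Integration by parts twice:
First: u = x², dv = e^(6x) dx => x²e^(6x)/6 - (2/6)∫ xe^(6x) dx
Second (∫ xe^(6x) dx): xe^(6x)/6 - e^(6x)/36
Combining: e^(6x)(x²/6-2x/36+2/216)+C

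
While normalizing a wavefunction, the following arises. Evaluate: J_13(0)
J_n(0)=0 for all n > 0 (Bessel function of first kind)
J_13(0)=0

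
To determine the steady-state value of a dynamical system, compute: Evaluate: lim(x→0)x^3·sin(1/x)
Squeeze theorem: -|x^3| ≤ x^3·sin(1/x) ≤ |x^3|
Since x^3 → 0 as x → 0, by squeeze theorem the limit is 0

Answer: 0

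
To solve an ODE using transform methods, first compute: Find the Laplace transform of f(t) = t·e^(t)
L{t·e^(at)}=1/(s-a)²
L{t·e^(t)}=1/(s-1)²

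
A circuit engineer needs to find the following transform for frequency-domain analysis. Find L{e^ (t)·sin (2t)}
First shifting: L{e^(at)f(t)}=F(s-a)
L{sin(2t)}=2/(s² + 4)
Shift: 2/((s-1)² + 4)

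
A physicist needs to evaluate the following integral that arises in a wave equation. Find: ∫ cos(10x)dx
Using substitution u=10x: ∫ cos(u) du/10=sin(u)/10 + C

Answer: (1/10)sin(10x) + C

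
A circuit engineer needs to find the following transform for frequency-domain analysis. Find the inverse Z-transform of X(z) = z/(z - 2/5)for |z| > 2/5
Standard pair: z/(z-a) <-> a^n * u[n] for causal signals
With a=2/5: x[n]=(2/5)^n * u[n]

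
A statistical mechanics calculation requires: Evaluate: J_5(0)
J_n(0) = 0 for all n > 0 (Bessel function of first kind)
J_5(0) = 0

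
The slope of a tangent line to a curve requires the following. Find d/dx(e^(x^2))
Chain rule: d/dx[e^u] = e^u · u' where u = x^2
u' = 2x

Answer: 2x·e^(x^2)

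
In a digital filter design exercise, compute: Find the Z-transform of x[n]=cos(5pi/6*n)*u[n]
Z{cos(w0*n)*u[n]}=z(z - cos(w0))/(z^2 - 2z*cos(w0) + 1)
With w0=5pi/6: X(z)=z(z - cos(5pi/6))/(z^2 - 2z*cos(5pi/6) + 1)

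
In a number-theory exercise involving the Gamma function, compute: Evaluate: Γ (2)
Γ(n) = (n-1)! for positive integers
Γ(2) = 1! = 1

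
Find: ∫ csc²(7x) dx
Since d/dx[-cot(7x)] = 7csc²(7x), integral = -cot(7x)/7 + C

Answer: (-1/7)cot(7x) + C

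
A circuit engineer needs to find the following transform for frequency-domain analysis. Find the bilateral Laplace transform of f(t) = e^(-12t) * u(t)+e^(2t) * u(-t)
For e^(-12t) * u(t): L=1/(s + 12), Re(s) > -12
For e^(2t) * u(-t): L=-1/(s-2), Re(s) < 2
Combined: F(s)=1/(s + 12) - 1/(s-2), -12 < Re(s) < 2

Answer: 1/(s + 12) - 1/(s-2), ROC: -12 < Re(s) < 2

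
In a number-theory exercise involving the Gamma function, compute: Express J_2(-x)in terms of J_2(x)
For integer n: J_n(-x) = (-1)^n J_n(x)
With n = 2: J_2(-x) = (-1)^2 J_2(x) = J_2(x)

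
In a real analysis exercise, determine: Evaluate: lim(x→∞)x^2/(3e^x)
Apply L'Hôpital 2 times (∞/∞ each time):
Eventually get 2!/(3e^x) → 0

Answer: 0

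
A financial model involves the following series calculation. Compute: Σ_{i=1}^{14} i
Using formula: Σ i^1 = n(n+1)/2 = 14·15/2 = 105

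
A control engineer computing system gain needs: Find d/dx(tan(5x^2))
Chain rule: d/dx[tan(u)] = sec²(u)·u' where u = 5x^2
u' = 10x

Answer: 10x·sec²(5x^2)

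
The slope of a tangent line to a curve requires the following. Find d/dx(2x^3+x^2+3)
Power rule: d/dx(ax^n) = n·a·x^(n-1)
Term by term: 6·x^2+2·x

Answer: 6x^2+2x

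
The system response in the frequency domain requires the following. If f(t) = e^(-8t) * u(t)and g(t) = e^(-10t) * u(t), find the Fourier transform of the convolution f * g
By the convolution theorem: F{f*g} = F(omega)*G(omega)
F(omega) = 1/(8+j*omega), G(omega) = 1/(10+j*omega)
F{f*g} = 1/((8+j*omega)(10+j*omega))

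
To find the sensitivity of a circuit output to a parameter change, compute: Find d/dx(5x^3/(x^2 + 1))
Quotient rule: (f/g)'=(f'g - fg')/g²
f=5x^3, f'=15x^2
g=x^2 + 1, g'=2x

Answer: (15x^2·(x^2 + 1) - 10x^4)/(x^2 + 1)²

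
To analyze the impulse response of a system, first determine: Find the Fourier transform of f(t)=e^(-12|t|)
Using the standard pair: F{e^(-a|t|)}=2a/(a^2+omega^2)
With a=12: F(omega)=24/(144+omega^2)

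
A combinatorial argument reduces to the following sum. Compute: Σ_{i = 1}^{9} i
Using formula: Σ i^1 = n(n+1)/2 = 9·10/2 = 45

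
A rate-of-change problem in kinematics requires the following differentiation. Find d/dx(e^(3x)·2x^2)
Product rule: (fg)'=f'g+fg'
f=e^(3x), f'=3·e^(3x)
g=2x^2, g'=4x

Answer: 6·e^(3x)·x^2+4·e^(3x)·x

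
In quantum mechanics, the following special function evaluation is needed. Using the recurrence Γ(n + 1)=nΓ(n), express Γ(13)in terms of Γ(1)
Γ(13) = 12Γ(12) = 12·11Γ(11) = ... = 12!·Γ(1) = 479001600·Γ(1)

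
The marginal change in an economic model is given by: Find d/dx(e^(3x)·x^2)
Product rule: (fg)'=f'g + fg'
f=e^(3x), f'=3·e^(3x)
g=x^2, g'=2x

Answer: 3·e^(3x)·x^2 + 2·e^(3x)·x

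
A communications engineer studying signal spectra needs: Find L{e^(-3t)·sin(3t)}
First shifting: L{e^(at)f(t)} = F(s-a)
L{sin(3t)} = 3/(s²+9)
Shift: 3/((s+3)²+9)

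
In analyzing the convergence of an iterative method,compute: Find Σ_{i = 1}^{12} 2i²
= 2·n(n+1)(2n+1)/6 = 2·12·13·25/6 = 1300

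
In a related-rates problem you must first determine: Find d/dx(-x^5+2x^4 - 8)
Power rule: d/dx(ax^n) = n·a·x^(n-1)
Term by term: -5·x^4 + 8·x^3

Answer: -5x^4 + 8x^3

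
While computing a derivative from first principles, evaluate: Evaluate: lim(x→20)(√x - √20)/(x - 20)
Multiply by conjugate (√x + √20)/(√x + √20):
= (x - 20)/((x - 20)(√x + √20)) = 1/(√x + √20)
As x → 20: 1/(2√20)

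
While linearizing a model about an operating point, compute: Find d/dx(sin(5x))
Chain rule: d/dx[sin(u)]=cos(u)·u' where u=5x
u'=5

Answer: 5·cos(5x)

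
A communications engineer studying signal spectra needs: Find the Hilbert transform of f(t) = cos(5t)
The Hilbert transform shifts each frequency component by -pi/2.
H{cos(wt)} = sin(wt)
With w = 5: H{cos(5t)} = sin(5t)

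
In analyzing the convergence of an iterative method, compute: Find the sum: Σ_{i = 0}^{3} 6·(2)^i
Geometric series: S=a(1 - r^n)/(1 - r)
a=6, r=2, n=4
S=6(1 - 16)/-1=90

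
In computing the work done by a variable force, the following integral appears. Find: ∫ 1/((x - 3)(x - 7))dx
Partial fractions: 1/((x-3)(x-7))=A/(x-3) + B/(x-7)
A=-1/4, B=1/4
∫ [-1/4· 1/(x-3) + 1/4· 1/(x-7)] dx
=(1/4)[ln|x-7| - ln|x-3|] + C

Answer: (1/4)·ln|(x-7)/(x-3)| + C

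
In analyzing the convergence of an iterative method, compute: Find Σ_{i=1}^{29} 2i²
=2·n(n+1)(2n+1)/6=2·29·30·59/6=17110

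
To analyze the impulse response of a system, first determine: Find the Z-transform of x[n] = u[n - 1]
Using the time-shift property: Z{u[n-1]} = z^(-1) * z/(z-1)
= z^(0)/(z-1)

Answer: 1/(z-1)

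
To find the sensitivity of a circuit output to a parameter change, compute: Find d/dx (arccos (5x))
d/dx[arccos(u)] = -u'/√(1-u²), u = 5x, u' = 5

Answer: -5/√(1-25x²)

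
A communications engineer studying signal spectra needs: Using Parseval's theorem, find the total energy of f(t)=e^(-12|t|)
Parseval's theorem: E=integral |f(t)|^2 dt=(1/2pi) integral |F(omega)|^2 domega
E=integral_{-inf}^{inf} e^(-24|t|) dt=2*integral_0^inf e^(-24t) dt=2/(2*12)=1/12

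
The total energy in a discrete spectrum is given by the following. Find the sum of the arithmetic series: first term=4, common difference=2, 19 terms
Last term: a_n=4 + (19 - 1)·2=40
Sum=n(a_1 + a_n)/2=19(4 + 40)/2=418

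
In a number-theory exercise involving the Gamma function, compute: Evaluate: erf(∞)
erf(∞) = 1 (the error function converges to 1)

Answer: 1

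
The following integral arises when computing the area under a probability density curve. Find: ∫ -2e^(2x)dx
Since d/dx[e^(2x)] = 2e^(2x), we get -1 e^(2x)+C

Answer: -e^(2x)+C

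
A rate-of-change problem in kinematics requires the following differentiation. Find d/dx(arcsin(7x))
d/dx[arcsin(u)]=u'/√(1-u²), u=7x, u'=7

Answer: 7/√(1 - 49x²)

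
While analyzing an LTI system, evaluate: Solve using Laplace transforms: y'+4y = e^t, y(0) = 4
Take L: sY - 4 + 4Y = 1/(s-1)
Y(s + 4) = 1/(s-1) + 4
Y = 1/((s-1)(s + 4)) + 4/(s + 4)
Partial fractions: 1/((s-1)(s + 4)) = (1/5)/(s-1) - (1/5)/(s + 4)
So Y = (1/5)/(s-1) + (19/5)/(s + 4)
Inverse Laplace transform (L^(-1){1/(s-1)} = e^t, L^(-1){1/(s + 4)} = e^(-4t)):

Answer: y(t) = (1/5)·e^t + (19/5)·e^(-4t)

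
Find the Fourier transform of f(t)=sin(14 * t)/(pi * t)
sin(W*t)/(pi*t) = (W/pi)*sinc(W*t/pi) is the impulse response of the ideal low-pass filter with cutoff W (here W = 14).
Its Fourier transform is a rectangular function:
F(omega) = 1 for |omega| < 14, 0 otherwise

Answer: rect(omega/28) [i.e., 1 for |omega| < 14, 0 otherwise]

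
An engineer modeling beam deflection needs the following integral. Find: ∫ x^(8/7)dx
Power rule: ∫ x^(8/7) dx=x^(15/7)/(15/7)+C

Answer: (7/15)·x^(15/7)+C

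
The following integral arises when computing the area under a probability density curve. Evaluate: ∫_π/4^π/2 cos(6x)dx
Antiderivative: sin(6x)/6
Evaluate at bounds: [sin(6·π/2)/6] - [sin(6·π/4)/6]
=((0) - (-1))/6=1/6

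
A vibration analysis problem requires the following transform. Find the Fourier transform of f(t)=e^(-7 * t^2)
The Fourier transform of a Gaussian e^(-a * t^2) is sqrt(pi/a) * e^(-omega^2/(4a)).
With a=7: F(omega)=sqrt(pi/7) * e^(-omega^2/28)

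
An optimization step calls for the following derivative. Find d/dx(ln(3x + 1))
Chain rule: d/dx[ln(u)] = u'/u where u = 3x+1
u' = 3

Answer: (3)/(3x+1)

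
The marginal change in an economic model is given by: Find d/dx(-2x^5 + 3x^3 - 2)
Power rule: d/dx(ax^n)=n·a·x^(n-1)
Term by term: -10·x^4+9·x^2

Answer: -10x^4+9x^2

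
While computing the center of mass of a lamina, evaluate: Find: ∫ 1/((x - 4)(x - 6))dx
Partial fractions: 1/((x-4)(x-6))=A/(x-4) + B/(x-6)
A=-1/2, B=1/2
∫ [-1/2· 1/(x-4) + 1/2· 1/(x-6)] dx
=(1/2)[ln|x-6| - ln|x-4|] + C

Answer: (1/2)·ln|(x-6)/(x-4)| + C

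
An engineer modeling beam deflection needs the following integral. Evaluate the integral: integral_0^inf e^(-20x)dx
integral_0^inf e^(-20x) dx=[-1/20 * e^(-20x)]_0^inf
=0 - (-1/20)=1/20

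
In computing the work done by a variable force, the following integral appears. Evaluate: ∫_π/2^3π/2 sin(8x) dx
Antiderivative: -cos(8x)/8
Evaluate at bounds: [-cos(8·3π/2)/8] - [-cos(8·π/2)/8]
=(-(1) + (1))/8=0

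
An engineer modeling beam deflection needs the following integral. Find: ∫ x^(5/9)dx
Power rule: ∫ x^(5/9) dx=x^(14/9)/(14/9)+C

Answer: (9/14)·x^(14/9)+C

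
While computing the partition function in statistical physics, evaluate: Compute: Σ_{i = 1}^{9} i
Using formula: Σ i^1 = n(n+1)/2 = 9·10/2 = 45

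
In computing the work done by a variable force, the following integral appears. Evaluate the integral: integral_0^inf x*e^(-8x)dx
This is a Gamma integral. Substitute u=8x (du=8 dx):
integral_0^inf x * e^(-8x) dx=(1/8^2) integral_0^inf u^1 * e^(-u) du
=Gamma(2)/8^2=1!/8^2=1/64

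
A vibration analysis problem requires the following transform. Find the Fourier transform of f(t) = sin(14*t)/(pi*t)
sin(W * t)/(pi * t) = (W/pi) * sinc(W * t/pi) is the impulse response of the ideal low-pass filter with cutoff W (here W = 14).
Its Fourier transform is a rectangular function:
F(omega) = 1 for |omega| < 14, 0 otherwise

Answer: rect(omega/28) [i.e., 1 for |omega| < 14, 0 otherwise]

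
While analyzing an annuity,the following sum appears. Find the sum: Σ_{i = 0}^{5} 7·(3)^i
Geometric series: S = a(1 - r^n)/(1 - r)
a = 7, r = 3, n = 6
S = 7(1 - 729)/-2 = 2548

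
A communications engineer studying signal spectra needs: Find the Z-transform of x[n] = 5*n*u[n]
Z{n * u[n]} = z/(z-1)^2
By linearity: Z{5 * n * u[n]} = 5z/(z-1)^2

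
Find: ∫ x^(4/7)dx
Power rule: ∫ x^(4/7) dx = x^(11/7)/(11/7)+C

Answer: (7/11)·x^(11/7)+C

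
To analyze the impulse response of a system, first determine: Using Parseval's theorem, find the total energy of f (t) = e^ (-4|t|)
Parseval's theorem: E=integral |f(t)|^2 dt=(1/2pi) integral |F(omega)|^2 domega
E=integral_{-inf}^{inf} e^(-8|t|) dt=2*integral_0^inf e^(-8t) dt=2/(2*4)=1/4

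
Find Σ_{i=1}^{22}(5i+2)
= 5·Σ i+2·22 = 5·253+44 = 1309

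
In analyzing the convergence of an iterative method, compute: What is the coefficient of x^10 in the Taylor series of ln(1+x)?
ln(1 + x) = Σ (-1)^(n + 1) x^n/n
Coefficient of x^10 = (-1)^11/10 = -1/10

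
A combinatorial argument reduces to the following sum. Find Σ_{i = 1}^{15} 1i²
=1·n(n + 1)(2n + 1)/6=1·15·16·31/6=1240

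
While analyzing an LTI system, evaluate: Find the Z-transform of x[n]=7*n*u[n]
Z{n * u[n]}=z/(z-1)^2
By linearity: Z{7 * n * u[n]}=7z/(z-1)^2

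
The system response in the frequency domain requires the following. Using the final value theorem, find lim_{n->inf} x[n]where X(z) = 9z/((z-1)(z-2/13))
Final value theorem: lim x[n] = lim_{z->1} (z-1)*X(z)
(z-1)*X(z) = 9z/(z-2/13)
As z->1: 9/(1-2/13) = 9/(11/13) = 117/11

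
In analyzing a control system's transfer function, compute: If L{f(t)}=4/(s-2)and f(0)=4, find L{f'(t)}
L{f'(t)} = s·F(s) - f(0) = 4s/(s-2) - 4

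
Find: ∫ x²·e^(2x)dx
Integration by parts twice:
First: u=x², dv=e^(2x) dx => x²e^(2x)/2 - (2/2)∫ xe^(2x) dx
Second (∫ xe^(2x) dx): xe^(2x)/2 - e^(2x)/4
Combining: e^(2x)(x²/2 - 2x/4 + 2/8) + C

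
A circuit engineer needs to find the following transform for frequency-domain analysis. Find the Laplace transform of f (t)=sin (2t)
L{sin(wt)}=w/(s²+w²)
L{sin(2t)}=2/(s²+4)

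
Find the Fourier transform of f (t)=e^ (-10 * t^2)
The Fourier transform of a Gaussian e^(-a*t^2) is sqrt(pi/a)*e^(-omega^2/(4a)).
With a=10: F(omega)=sqrt(pi/10)*e^(-omega^2/40)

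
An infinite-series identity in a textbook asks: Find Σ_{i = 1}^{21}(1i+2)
=1·Σ i+2·21=1·231+42=273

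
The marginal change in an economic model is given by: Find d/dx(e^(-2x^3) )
Chain rule: d/dx[e^u]=e^u · u' where u=-2x^3
u'=-6x^2

Answer: -6x^2·e^(-2x^3)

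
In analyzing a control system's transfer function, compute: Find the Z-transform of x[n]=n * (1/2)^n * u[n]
Using the property Z{n*a^n*u[n]} = az/(z-a)^2
With a = 1/2: X(z) = (1/2)z/(z - 1/2)^2, |z| > 1/2

Answer: (1/2)z/(z - 1/2)^2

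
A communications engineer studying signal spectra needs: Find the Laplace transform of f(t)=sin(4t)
L{sin(wt)}=w/(s²+w²)
L{sin(4t)}=4/(s²+16)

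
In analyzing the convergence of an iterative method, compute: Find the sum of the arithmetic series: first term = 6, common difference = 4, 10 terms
Last term: a_n = 6 + (10 - 1)·4 = 42
Sum = n(a_1 + a_n)/2 = 10(6 + 42)/2 = 240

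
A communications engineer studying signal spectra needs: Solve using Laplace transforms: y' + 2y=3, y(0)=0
Take L of both sides: sY(s)-0+2Y(s)=3/s
Y(s)(s+2)=3/s+0
Y(s)=3/(s(s+2))+0/(s+2)
Partial fractions: 3/(s(s+2))=(3/2)/s - (3/2)/(s+2)
So Y(s)=(3/2)/s - (3/2)/(s+2)
Inverse transform (L^(-1){1/s}=1, L^(-1){1/(s+2)}=e^(-2t)):

Answer: y(t)=3/2 - (3/2)·e^(-2t)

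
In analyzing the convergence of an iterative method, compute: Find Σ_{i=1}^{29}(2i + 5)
= 2·Σ i + 5·29 = 2·435 + 145 = 1015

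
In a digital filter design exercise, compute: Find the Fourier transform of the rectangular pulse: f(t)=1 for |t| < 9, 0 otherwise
F(omega)=integral from -9 to 9 of e^(-j * omega * t) dt
=2 * sin(9 * omega)/omega=18 * sinc(9 * omega/pi)

Answer: 2 * sin(9 * omega)/omega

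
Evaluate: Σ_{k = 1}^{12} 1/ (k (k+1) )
Partial fractions: 1/(k(k + 1)) = 1/k - 1/(k + 1)
Telescoping sum: 1(1 - 1/13) = 1·12/13

Answer: 12/13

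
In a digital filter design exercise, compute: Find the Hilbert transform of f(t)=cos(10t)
The Hilbert transform shifts each frequency component by -pi/2.
H{cos(wt)}=sin(wt)
With w=10: H{cos(10t)}=sin(10t)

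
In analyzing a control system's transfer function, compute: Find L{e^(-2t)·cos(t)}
First shifting: L{e^(at)f(t)} = F(s-a)
L{cos(t)} = s/(s² + 1)
Shift: (s + 2)/((s + 2)² + 1)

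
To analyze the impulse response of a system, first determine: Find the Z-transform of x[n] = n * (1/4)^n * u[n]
Using the property Z{n*a^n*u[n]} = az/(z-a)^2
With a = 1/4: X(z) = (1/4)z/(z - 1/4)^2, |z| > 1/4

Answer: (1/4)z/(z - 1/4)^2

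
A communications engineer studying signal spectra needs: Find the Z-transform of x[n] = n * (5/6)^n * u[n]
Using the property Z{n * a^n * u[n]} = az/(z-a)^2
With a = 5/6: X(z) = (5/6)z/(z - 5/6)^2, |z| > 5/6

Answer: (5/6)z/(z - 5/6)^2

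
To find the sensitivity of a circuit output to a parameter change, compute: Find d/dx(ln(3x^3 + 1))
Chain rule: d/dx[ln(u)] = u'/u where u = 3x^3+1
u' = 9x^2

Answer: (9x^2)/(3x^3+1)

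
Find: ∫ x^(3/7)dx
Power rule: ∫ x^(3/7) dx = x^(10/7)/(10/7)+C

Answer: (7/10)·x^(10/7)+C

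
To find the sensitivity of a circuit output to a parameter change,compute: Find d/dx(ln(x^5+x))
Chain rule: d/dx[ln(u)] = u'/u where u = x^5 + x
u' = 5x^4 + 1

Answer: (5x^4 + 1)/(x^5 + x)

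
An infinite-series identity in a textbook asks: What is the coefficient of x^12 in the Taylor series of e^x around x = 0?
Taylor series of e^x = Σ x^n/n!
Coefficient of x^12 = 1/12! = 1/479001600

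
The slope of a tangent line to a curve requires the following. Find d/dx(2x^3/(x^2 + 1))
Quotient rule: (f/g)'=(f'g - fg')/g²
f=2x^3, f'=6x^2
g=x^2+1, g'=2x

Answer: (6x^2·(x^2+1)-4x^4)/(x^2+1)²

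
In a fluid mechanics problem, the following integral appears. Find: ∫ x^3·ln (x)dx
By parts: u=ln(x), dv=x^3 dx
du=1/x dx, v=x^4/4
=x^4·ln(x)/4 - ∫ x^3/4 dx
=x^4·ln(x)/4 - x^4/16+C

Answer: x^4(ln(x)/4-1/16)+C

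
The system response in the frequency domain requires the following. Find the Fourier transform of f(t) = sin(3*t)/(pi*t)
sin(W * t)/(pi * t) = (W/pi) * sinc(W * t/pi) is the impulse response of the ideal low-pass filter with cutoff W (here W = 3).
Its Fourier transform is a rectangular function:
F(omega) = 1 for |omega| < 3, 0 otherwise

Answer: rect(omega/6) [i.e., 1 for |omega| < 3, 0 otherwise]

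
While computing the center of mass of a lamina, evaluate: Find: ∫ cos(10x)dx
Using substitution u = 10x: ∫ cos(u) du/10 = sin(u)/10 + C

Answer: (1/10)sin(10x) + C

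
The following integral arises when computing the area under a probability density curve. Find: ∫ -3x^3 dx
Using power rule: ∫ -3x^3 dx = -3/4 x^4 + C = (-3/4)x^4 + C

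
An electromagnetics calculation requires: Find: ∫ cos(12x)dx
Using substitution u=12x: ∫ cos(u) du/12=sin(u)/12 + C

Answer: (1/12)sin(12x) + C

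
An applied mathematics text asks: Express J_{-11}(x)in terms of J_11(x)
For integer n: J_{-n}(x)=(-1)^n J_n(x)
With n=11: J_{-11}(x)=(-1)^11 J_11(x)=-J_11(x)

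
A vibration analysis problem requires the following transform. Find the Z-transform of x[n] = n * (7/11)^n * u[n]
Using the property Z{n*a^n*u[n]}=az/(z-a)^2
With a=7/11: X(z)=(7/11)z/(z - 7/11)^2, |z| > 7/11

Answer: (7/11)z/(z - 7/11)^2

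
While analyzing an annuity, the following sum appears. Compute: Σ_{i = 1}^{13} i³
Using formula: Σ i^3 = [n(n+1)/2]² = [13·14/2]² = 8281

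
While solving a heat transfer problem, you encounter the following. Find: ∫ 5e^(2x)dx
Since d/dx[e^(2x)]=2e^(2x), we get 5/2 e^(2x) + C

Answer: (5/2)e^(2x) + C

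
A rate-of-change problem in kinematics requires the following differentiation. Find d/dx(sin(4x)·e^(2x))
Product rule: (fg)' = f'g+fg'
f = sin(4x), f' = 4·cos(4x)
g = e^(2x), g' = 2·e^(2x)

Answer: 4·cos(4x)·e^(2x)+2·sin(4x)·e^(2x)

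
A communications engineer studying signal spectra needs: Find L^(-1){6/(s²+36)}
L^(-1){w/(s² + w²)}=sin(wt)
Here w=6

Answer: sin(6t)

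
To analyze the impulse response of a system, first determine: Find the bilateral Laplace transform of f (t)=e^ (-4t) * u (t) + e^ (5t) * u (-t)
For e^(-4t)*u(t): L = 1/(s+4), Re(s) > -4
For e^(5t)*u(-t): L = -1/(s-5), Re(s) < 5
Combined: F(s) = 1/(s+4)-1/(s-5), -4 < Re(s) < 5

Answer: 1/(s+4)-1/(s-5), ROC: -4 < Re(s) < 5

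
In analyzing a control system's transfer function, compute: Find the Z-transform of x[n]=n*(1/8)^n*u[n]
Using the property Z{n*a^n*u[n]}=az/(z-a)^2
With a=1/8: X(z)=(1/8)z/(z - 1/8)^2, |z| > 1/8

Answer: (1/8)z/(z - 1/8)^2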